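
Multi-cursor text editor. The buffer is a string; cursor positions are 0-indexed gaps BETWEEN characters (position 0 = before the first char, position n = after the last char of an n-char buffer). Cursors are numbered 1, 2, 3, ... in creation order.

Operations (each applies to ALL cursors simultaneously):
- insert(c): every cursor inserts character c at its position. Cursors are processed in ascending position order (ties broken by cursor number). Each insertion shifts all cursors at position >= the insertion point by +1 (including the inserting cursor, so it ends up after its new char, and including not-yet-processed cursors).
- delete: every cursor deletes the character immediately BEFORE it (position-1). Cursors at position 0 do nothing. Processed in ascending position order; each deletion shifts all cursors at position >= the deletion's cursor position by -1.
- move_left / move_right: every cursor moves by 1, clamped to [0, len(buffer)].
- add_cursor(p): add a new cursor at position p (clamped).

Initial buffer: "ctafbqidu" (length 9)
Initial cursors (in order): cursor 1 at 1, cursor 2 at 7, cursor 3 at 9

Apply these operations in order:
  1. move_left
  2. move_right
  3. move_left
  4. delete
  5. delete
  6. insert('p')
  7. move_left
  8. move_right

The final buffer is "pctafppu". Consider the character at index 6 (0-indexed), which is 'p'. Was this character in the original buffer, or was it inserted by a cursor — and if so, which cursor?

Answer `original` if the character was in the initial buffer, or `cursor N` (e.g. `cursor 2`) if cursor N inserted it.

After op 1 (move_left): buffer="ctafbqidu" (len 9), cursors c1@0 c2@6 c3@8, authorship .........
After op 2 (move_right): buffer="ctafbqidu" (len 9), cursors c1@1 c2@7 c3@9, authorship .........
After op 3 (move_left): buffer="ctafbqidu" (len 9), cursors c1@0 c2@6 c3@8, authorship .........
After op 4 (delete): buffer="ctafbiu" (len 7), cursors c1@0 c2@5 c3@6, authorship .......
After op 5 (delete): buffer="ctafu" (len 5), cursors c1@0 c2@4 c3@4, authorship .....
After op 6 (insert('p')): buffer="pctafppu" (len 8), cursors c1@1 c2@7 c3@7, authorship 1....23.
After op 7 (move_left): buffer="pctafppu" (len 8), cursors c1@0 c2@6 c3@6, authorship 1....23.
After op 8 (move_right): buffer="pctafppu" (len 8), cursors c1@1 c2@7 c3@7, authorship 1....23.
Authorship (.=original, N=cursor N): 1 . . . . 2 3 .
Index 6: author = 3

Answer: cursor 3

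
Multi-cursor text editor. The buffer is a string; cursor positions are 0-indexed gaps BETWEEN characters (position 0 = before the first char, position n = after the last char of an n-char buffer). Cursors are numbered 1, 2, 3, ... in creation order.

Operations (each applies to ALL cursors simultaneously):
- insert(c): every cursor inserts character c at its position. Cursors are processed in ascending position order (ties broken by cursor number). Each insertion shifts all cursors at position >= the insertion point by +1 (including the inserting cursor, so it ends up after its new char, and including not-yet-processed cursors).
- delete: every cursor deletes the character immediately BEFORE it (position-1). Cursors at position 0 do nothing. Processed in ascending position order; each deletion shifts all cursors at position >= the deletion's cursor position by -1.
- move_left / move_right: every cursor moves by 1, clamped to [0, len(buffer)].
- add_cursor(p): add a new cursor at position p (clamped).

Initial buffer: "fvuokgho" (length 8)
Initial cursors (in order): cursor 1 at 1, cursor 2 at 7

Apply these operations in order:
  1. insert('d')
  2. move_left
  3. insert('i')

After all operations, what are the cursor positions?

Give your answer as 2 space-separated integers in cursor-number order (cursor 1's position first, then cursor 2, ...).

After op 1 (insert('d')): buffer="fdvuokghdo" (len 10), cursors c1@2 c2@9, authorship .1......2.
After op 2 (move_left): buffer="fdvuokghdo" (len 10), cursors c1@1 c2@8, authorship .1......2.
After op 3 (insert('i')): buffer="fidvuokghido" (len 12), cursors c1@2 c2@10, authorship .11......22.

Answer: 2 10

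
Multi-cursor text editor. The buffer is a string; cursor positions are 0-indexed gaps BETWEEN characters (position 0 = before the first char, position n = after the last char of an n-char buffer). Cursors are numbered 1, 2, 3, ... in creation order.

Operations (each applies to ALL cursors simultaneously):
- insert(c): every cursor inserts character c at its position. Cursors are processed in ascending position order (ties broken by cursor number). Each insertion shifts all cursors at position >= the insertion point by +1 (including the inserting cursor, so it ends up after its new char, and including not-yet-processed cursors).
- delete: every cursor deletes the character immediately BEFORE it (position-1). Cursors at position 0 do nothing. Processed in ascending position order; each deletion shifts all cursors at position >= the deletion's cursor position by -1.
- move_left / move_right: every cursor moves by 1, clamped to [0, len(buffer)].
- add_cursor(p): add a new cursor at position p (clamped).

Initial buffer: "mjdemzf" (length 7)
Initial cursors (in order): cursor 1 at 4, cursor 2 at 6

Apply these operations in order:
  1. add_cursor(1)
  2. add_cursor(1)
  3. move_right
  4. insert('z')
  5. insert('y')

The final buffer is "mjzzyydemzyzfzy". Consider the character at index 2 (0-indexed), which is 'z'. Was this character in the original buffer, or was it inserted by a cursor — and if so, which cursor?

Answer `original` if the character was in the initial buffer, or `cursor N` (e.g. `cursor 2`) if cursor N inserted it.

Answer: cursor 3

Derivation:
After op 1 (add_cursor(1)): buffer="mjdemzf" (len 7), cursors c3@1 c1@4 c2@6, authorship .......
After op 2 (add_cursor(1)): buffer="mjdemzf" (len 7), cursors c3@1 c4@1 c1@4 c2@6, authorship .......
After op 3 (move_right): buffer="mjdemzf" (len 7), cursors c3@2 c4@2 c1@5 c2@7, authorship .......
After op 4 (insert('z')): buffer="mjzzdemzzfz" (len 11), cursors c3@4 c4@4 c1@8 c2@11, authorship ..34...1..2
After op 5 (insert('y')): buffer="mjzzyydemzyzfzy" (len 15), cursors c3@6 c4@6 c1@11 c2@15, authorship ..3434...11..22
Authorship (.=original, N=cursor N): . . 3 4 3 4 . . . 1 1 . . 2 2
Index 2: author = 3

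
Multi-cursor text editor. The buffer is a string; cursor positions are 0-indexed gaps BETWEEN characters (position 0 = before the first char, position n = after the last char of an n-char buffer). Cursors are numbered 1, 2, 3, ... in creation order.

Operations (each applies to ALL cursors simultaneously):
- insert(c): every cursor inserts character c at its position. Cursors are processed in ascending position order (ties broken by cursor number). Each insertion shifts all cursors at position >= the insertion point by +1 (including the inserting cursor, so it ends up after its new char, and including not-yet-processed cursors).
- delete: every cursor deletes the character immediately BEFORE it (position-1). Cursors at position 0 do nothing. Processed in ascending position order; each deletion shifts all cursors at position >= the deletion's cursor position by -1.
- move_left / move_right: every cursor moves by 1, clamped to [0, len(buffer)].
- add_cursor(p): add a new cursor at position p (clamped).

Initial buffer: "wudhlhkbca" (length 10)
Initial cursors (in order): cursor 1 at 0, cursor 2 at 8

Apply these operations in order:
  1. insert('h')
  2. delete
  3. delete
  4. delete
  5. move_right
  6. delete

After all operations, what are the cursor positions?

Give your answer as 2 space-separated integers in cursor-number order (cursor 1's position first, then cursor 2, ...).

After op 1 (insert('h')): buffer="hwudhlhkbhca" (len 12), cursors c1@1 c2@10, authorship 1........2..
After op 2 (delete): buffer="wudhlhkbca" (len 10), cursors c1@0 c2@8, authorship ..........
After op 3 (delete): buffer="wudhlhkca" (len 9), cursors c1@0 c2@7, authorship .........
After op 4 (delete): buffer="wudhlhca" (len 8), cursors c1@0 c2@6, authorship ........
After op 5 (move_right): buffer="wudhlhca" (len 8), cursors c1@1 c2@7, authorship ........
After op 6 (delete): buffer="udhlha" (len 6), cursors c1@0 c2@5, authorship ......

Answer: 0 5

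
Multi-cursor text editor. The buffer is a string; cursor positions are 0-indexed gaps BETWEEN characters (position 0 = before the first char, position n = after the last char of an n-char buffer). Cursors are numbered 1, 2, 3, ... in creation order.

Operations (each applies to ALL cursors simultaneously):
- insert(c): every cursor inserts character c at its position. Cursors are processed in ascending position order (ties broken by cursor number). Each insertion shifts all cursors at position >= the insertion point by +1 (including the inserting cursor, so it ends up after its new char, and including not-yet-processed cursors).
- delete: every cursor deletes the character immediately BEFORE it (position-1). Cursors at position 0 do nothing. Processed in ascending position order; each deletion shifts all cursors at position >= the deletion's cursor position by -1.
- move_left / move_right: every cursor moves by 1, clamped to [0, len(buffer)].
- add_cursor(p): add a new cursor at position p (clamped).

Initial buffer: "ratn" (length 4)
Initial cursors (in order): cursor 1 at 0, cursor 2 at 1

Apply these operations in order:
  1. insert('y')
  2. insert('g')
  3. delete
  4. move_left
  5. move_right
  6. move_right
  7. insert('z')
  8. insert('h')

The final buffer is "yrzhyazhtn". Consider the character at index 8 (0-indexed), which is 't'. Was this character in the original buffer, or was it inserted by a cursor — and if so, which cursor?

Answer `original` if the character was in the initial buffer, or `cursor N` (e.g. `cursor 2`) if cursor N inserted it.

After op 1 (insert('y')): buffer="yryatn" (len 6), cursors c1@1 c2@3, authorship 1.2...
After op 2 (insert('g')): buffer="ygrygatn" (len 8), cursors c1@2 c2@5, authorship 11.22...
After op 3 (delete): buffer="yryatn" (len 6), cursors c1@1 c2@3, authorship 1.2...
After op 4 (move_left): buffer="yryatn" (len 6), cursors c1@0 c2@2, authorship 1.2...
After op 5 (move_right): buffer="yryatn" (len 6), cursors c1@1 c2@3, authorship 1.2...
After op 6 (move_right): buffer="yryatn" (len 6), cursors c1@2 c2@4, authorship 1.2...
After op 7 (insert('z')): buffer="yrzyaztn" (len 8), cursors c1@3 c2@6, authorship 1.12.2..
After op 8 (insert('h')): buffer="yrzhyazhtn" (len 10), cursors c1@4 c2@8, authorship 1.112.22..
Authorship (.=original, N=cursor N): 1 . 1 1 2 . 2 2 . .
Index 8: author = original

Answer: original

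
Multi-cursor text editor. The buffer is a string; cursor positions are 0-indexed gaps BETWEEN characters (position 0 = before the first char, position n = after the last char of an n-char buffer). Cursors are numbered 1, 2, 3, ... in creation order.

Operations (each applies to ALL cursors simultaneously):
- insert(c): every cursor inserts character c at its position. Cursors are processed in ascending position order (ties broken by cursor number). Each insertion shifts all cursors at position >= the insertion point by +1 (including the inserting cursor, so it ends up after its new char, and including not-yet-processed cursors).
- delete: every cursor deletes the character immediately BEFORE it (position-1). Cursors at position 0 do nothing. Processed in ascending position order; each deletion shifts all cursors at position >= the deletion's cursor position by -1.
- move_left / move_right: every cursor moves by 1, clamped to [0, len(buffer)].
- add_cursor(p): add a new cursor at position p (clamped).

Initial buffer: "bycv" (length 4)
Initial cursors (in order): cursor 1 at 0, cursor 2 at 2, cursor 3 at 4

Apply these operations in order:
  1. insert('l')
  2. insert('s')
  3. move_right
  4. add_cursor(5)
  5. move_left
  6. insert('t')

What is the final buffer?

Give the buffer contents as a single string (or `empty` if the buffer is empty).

After op 1 (insert('l')): buffer="lbylcvl" (len 7), cursors c1@1 c2@4 c3@7, authorship 1..2..3
After op 2 (insert('s')): buffer="lsbylscvls" (len 10), cursors c1@2 c2@6 c3@10, authorship 11..22..33
After op 3 (move_right): buffer="lsbylscvls" (len 10), cursors c1@3 c2@7 c3@10, authorship 11..22..33
After op 4 (add_cursor(5)): buffer="lsbylscvls" (len 10), cursors c1@3 c4@5 c2@7 c3@10, authorship 11..22..33
After op 5 (move_left): buffer="lsbylscvls" (len 10), cursors c1@2 c4@4 c2@6 c3@9, authorship 11..22..33
After op 6 (insert('t')): buffer="lstbytlstcvlts" (len 14), cursors c1@3 c4@6 c2@9 c3@13, authorship 111..4222..333

Answer: lstbytlstcvlts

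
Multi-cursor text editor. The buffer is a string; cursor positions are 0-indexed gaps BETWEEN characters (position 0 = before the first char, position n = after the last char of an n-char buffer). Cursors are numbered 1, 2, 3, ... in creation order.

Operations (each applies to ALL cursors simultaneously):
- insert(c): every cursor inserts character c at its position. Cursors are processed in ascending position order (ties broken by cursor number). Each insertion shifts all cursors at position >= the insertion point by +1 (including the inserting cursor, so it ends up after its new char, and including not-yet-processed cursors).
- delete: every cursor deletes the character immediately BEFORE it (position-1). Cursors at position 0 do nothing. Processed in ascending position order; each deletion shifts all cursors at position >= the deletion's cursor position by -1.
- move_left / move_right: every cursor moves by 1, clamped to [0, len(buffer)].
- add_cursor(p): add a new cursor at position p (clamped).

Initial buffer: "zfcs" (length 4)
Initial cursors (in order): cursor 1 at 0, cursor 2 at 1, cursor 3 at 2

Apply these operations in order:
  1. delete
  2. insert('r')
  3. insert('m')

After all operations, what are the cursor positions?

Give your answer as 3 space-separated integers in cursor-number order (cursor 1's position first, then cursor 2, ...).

Answer: 6 6 6

Derivation:
After op 1 (delete): buffer="cs" (len 2), cursors c1@0 c2@0 c3@0, authorship ..
After op 2 (insert('r')): buffer="rrrcs" (len 5), cursors c1@3 c2@3 c3@3, authorship 123..
After op 3 (insert('m')): buffer="rrrmmmcs" (len 8), cursors c1@6 c2@6 c3@6, authorship 123123..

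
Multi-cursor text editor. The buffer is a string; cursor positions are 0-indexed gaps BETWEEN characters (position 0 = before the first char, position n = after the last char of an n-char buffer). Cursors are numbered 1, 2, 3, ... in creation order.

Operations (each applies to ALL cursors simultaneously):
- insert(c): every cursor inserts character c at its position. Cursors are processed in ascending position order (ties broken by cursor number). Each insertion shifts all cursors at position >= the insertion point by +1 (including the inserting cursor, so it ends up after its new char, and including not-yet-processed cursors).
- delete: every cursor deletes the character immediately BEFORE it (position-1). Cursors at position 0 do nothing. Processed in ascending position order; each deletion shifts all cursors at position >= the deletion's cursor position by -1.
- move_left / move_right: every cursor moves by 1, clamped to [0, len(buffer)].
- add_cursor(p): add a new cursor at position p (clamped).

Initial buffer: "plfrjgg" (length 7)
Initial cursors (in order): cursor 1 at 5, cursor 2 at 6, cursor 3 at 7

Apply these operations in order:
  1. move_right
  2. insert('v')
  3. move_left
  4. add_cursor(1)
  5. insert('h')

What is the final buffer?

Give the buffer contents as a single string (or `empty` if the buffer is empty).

After op 1 (move_right): buffer="plfrjgg" (len 7), cursors c1@6 c2@7 c3@7, authorship .......
After op 2 (insert('v')): buffer="plfrjgvgvv" (len 10), cursors c1@7 c2@10 c3@10, authorship ......1.23
After op 3 (move_left): buffer="plfrjgvgvv" (len 10), cursors c1@6 c2@9 c3@9, authorship ......1.23
After op 4 (add_cursor(1)): buffer="plfrjgvgvv" (len 10), cursors c4@1 c1@6 c2@9 c3@9, authorship ......1.23
After op 5 (insert('h')): buffer="phlfrjghvgvhhv" (len 14), cursors c4@2 c1@8 c2@13 c3@13, authorship .4.....11.2233

Answer: phlfrjghvgvhhv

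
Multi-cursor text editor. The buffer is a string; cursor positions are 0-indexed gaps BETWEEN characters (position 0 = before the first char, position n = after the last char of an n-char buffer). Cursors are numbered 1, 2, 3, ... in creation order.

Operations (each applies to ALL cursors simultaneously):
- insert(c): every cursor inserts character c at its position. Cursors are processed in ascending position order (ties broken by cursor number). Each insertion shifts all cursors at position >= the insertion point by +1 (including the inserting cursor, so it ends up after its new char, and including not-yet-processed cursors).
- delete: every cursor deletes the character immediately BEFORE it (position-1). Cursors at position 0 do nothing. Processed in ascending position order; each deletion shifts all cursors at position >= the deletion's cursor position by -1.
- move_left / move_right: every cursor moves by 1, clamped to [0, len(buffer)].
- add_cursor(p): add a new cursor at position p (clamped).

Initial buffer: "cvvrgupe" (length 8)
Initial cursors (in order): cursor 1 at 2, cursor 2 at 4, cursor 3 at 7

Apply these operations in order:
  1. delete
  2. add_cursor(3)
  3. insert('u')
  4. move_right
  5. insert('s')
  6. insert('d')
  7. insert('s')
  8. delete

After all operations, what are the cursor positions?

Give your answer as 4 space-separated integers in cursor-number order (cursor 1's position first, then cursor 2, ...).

After op 1 (delete): buffer="cvgue" (len 5), cursors c1@1 c2@2 c3@4, authorship .....
After op 2 (add_cursor(3)): buffer="cvgue" (len 5), cursors c1@1 c2@2 c4@3 c3@4, authorship .....
After op 3 (insert('u')): buffer="cuvuguuue" (len 9), cursors c1@2 c2@4 c4@6 c3@8, authorship .1.2.4.3.
After op 4 (move_right): buffer="cuvuguuue" (len 9), cursors c1@3 c2@5 c4@7 c3@9, authorship .1.2.4.3.
After op 5 (insert('s')): buffer="cuvsugsuusues" (len 13), cursors c1@4 c2@7 c4@10 c3@13, authorship .1.12.24.43.3
After op 6 (insert('d')): buffer="cuvsdugsduusduesd" (len 17), cursors c1@5 c2@9 c4@13 c3@17, authorship .1.112.224.443.33
After op 7 (insert('s')): buffer="cuvsdsugsdsuusdsuesds" (len 21), cursors c1@6 c2@11 c4@16 c3@21, authorship .1.1112.2224.4443.333
After op 8 (delete): buffer="cuvsdugsduusduesd" (len 17), cursors c1@5 c2@9 c4@13 c3@17, authorship .1.112.224.443.33

Answer: 5 9 17 13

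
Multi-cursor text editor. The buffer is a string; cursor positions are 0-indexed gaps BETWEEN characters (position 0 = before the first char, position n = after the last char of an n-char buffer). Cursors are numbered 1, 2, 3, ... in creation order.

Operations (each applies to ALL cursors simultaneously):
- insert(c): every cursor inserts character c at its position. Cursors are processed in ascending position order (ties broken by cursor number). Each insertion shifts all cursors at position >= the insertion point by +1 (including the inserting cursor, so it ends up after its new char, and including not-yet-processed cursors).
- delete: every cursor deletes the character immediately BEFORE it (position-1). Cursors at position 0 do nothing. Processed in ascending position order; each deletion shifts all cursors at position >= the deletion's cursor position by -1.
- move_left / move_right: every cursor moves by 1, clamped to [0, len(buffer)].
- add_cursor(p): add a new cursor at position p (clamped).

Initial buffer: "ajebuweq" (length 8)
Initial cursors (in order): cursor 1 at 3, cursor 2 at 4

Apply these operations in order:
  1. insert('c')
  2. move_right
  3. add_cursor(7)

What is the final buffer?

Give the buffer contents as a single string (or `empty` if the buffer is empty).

After op 1 (insert('c')): buffer="ajecbcuweq" (len 10), cursors c1@4 c2@6, authorship ...1.2....
After op 2 (move_right): buffer="ajecbcuweq" (len 10), cursors c1@5 c2@7, authorship ...1.2....
After op 3 (add_cursor(7)): buffer="ajecbcuweq" (len 10), cursors c1@5 c2@7 c3@7, authorship ...1.2....

Answer: ajecbcuweq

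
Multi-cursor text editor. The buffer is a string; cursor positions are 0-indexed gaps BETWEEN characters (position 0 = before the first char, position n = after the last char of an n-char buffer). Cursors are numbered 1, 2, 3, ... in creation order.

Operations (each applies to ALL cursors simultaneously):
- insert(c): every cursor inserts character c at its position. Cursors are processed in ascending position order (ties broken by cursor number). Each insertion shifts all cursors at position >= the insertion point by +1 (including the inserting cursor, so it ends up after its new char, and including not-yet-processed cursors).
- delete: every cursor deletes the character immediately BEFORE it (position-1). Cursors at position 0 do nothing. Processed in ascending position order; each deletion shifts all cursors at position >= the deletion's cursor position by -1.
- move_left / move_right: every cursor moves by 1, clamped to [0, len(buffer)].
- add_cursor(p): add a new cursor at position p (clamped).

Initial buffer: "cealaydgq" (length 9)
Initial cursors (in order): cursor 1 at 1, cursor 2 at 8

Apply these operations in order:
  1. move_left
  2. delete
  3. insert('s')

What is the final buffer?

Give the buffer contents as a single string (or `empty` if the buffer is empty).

After op 1 (move_left): buffer="cealaydgq" (len 9), cursors c1@0 c2@7, authorship .........
After op 2 (delete): buffer="cealaygq" (len 8), cursors c1@0 c2@6, authorship ........
After op 3 (insert('s')): buffer="scealaysgq" (len 10), cursors c1@1 c2@8, authorship 1......2..

Answer: scealaysgq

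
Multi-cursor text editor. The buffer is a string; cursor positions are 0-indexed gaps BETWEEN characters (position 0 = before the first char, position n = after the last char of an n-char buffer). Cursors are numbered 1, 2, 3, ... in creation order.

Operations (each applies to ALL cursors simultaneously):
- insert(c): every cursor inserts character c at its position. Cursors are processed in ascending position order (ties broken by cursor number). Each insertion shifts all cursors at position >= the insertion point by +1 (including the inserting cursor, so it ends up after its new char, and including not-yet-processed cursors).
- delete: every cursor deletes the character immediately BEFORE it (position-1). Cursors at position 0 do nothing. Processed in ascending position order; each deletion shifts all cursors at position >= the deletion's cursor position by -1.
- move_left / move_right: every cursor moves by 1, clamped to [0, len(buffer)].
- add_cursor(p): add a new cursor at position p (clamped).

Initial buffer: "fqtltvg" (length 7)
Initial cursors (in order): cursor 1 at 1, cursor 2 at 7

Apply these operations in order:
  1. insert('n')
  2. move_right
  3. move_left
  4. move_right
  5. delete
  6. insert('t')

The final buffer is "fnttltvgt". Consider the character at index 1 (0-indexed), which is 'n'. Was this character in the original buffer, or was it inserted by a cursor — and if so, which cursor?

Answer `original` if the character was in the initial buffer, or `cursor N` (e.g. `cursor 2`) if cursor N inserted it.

Answer: cursor 1

Derivation:
After op 1 (insert('n')): buffer="fnqtltvgn" (len 9), cursors c1@2 c2@9, authorship .1......2
After op 2 (move_right): buffer="fnqtltvgn" (len 9), cursors c1@3 c2@9, authorship .1......2
After op 3 (move_left): buffer="fnqtltvgn" (len 9), cursors c1@2 c2@8, authorship .1......2
After op 4 (move_right): buffer="fnqtltvgn" (len 9), cursors c1@3 c2@9, authorship .1......2
After op 5 (delete): buffer="fntltvg" (len 7), cursors c1@2 c2@7, authorship .1.....
After op 6 (insert('t')): buffer="fnttltvgt" (len 9), cursors c1@3 c2@9, authorship .11.....2
Authorship (.=original, N=cursor N): . 1 1 . . . . . 2
Index 1: author = 1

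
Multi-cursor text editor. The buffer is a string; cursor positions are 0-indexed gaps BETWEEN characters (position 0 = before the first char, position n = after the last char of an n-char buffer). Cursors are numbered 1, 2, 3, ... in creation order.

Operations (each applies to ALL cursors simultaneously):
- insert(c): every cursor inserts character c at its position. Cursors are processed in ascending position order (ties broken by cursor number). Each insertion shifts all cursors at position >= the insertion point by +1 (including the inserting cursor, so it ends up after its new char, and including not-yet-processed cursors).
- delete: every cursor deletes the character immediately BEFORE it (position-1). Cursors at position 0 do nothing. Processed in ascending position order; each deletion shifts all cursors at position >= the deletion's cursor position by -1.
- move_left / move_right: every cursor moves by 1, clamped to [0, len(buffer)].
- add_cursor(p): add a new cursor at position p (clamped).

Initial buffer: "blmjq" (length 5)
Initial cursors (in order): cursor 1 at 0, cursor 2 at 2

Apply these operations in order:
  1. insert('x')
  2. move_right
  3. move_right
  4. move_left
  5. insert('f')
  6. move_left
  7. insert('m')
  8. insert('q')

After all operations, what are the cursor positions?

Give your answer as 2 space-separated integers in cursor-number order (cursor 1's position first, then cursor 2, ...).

After op 1 (insert('x')): buffer="xblxmjq" (len 7), cursors c1@1 c2@4, authorship 1..2...
After op 2 (move_right): buffer="xblxmjq" (len 7), cursors c1@2 c2@5, authorship 1..2...
After op 3 (move_right): buffer="xblxmjq" (len 7), cursors c1@3 c2@6, authorship 1..2...
After op 4 (move_left): buffer="xblxmjq" (len 7), cursors c1@2 c2@5, authorship 1..2...
After op 5 (insert('f')): buffer="xbflxmfjq" (len 9), cursors c1@3 c2@7, authorship 1.1.2.2..
After op 6 (move_left): buffer="xbflxmfjq" (len 9), cursors c1@2 c2@6, authorship 1.1.2.2..
After op 7 (insert('m')): buffer="xbmflxmmfjq" (len 11), cursors c1@3 c2@8, authorship 1.11.2.22..
After op 8 (insert('q')): buffer="xbmqflxmmqfjq" (len 13), cursors c1@4 c2@10, authorship 1.111.2.222..

Answer: 4 10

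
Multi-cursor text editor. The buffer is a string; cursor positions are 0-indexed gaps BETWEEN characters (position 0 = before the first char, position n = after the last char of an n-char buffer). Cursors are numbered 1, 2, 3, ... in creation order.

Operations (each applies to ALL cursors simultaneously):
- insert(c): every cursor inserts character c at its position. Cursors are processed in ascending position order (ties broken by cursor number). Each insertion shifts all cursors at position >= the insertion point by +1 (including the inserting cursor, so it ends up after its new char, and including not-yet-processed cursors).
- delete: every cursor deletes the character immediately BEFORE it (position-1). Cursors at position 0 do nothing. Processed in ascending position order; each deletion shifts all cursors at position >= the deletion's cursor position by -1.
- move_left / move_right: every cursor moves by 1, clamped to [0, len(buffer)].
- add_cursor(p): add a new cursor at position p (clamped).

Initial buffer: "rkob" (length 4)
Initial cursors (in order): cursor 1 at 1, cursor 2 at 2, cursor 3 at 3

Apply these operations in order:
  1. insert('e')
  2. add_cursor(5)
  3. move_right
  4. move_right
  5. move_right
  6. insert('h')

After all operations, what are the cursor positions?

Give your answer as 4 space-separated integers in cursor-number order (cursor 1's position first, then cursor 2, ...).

After op 1 (insert('e')): buffer="rekeoeb" (len 7), cursors c1@2 c2@4 c3@6, authorship .1.2.3.
After op 2 (add_cursor(5)): buffer="rekeoeb" (len 7), cursors c1@2 c2@4 c4@5 c3@6, authorship .1.2.3.
After op 3 (move_right): buffer="rekeoeb" (len 7), cursors c1@3 c2@5 c4@6 c3@7, authorship .1.2.3.
After op 4 (move_right): buffer="rekeoeb" (len 7), cursors c1@4 c2@6 c3@7 c4@7, authorship .1.2.3.
After op 5 (move_right): buffer="rekeoeb" (len 7), cursors c1@5 c2@7 c3@7 c4@7, authorship .1.2.3.
After op 6 (insert('h')): buffer="rekeohebhhh" (len 11), cursors c1@6 c2@11 c3@11 c4@11, authorship .1.2.13.234

Answer: 6 11 11 11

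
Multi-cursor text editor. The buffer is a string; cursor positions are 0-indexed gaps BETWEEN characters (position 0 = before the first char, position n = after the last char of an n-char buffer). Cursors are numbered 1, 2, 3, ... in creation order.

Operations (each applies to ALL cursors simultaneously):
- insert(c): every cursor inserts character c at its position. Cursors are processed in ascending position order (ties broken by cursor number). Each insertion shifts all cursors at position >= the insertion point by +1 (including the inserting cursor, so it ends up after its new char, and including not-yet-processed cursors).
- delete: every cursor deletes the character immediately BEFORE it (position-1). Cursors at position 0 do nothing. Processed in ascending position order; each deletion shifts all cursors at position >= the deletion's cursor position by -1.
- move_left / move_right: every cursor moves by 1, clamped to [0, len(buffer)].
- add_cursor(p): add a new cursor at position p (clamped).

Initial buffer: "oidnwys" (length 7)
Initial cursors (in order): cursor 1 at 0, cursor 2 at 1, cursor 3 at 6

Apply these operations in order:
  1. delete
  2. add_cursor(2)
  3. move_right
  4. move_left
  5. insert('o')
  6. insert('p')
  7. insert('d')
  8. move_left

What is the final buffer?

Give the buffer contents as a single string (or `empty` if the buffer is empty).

After op 1 (delete): buffer="idnws" (len 5), cursors c1@0 c2@0 c3@4, authorship .....
After op 2 (add_cursor(2)): buffer="idnws" (len 5), cursors c1@0 c2@0 c4@2 c3@4, authorship .....
After op 3 (move_right): buffer="idnws" (len 5), cursors c1@1 c2@1 c4@3 c3@5, authorship .....
After op 4 (move_left): buffer="idnws" (len 5), cursors c1@0 c2@0 c4@2 c3@4, authorship .....
After op 5 (insert('o')): buffer="ooidonwos" (len 9), cursors c1@2 c2@2 c4@5 c3@8, authorship 12..4..3.
After op 6 (insert('p')): buffer="ooppidopnwops" (len 13), cursors c1@4 c2@4 c4@8 c3@12, authorship 1212..44..33.
After op 7 (insert('d')): buffer="ooppddidopdnwopds" (len 17), cursors c1@6 c2@6 c4@11 c3@16, authorship 121212..444..333.
After op 8 (move_left): buffer="ooppddidopdnwopds" (len 17), cursors c1@5 c2@5 c4@10 c3@15, authorship 121212..444..333.

Answer: ooppddidopdnwopds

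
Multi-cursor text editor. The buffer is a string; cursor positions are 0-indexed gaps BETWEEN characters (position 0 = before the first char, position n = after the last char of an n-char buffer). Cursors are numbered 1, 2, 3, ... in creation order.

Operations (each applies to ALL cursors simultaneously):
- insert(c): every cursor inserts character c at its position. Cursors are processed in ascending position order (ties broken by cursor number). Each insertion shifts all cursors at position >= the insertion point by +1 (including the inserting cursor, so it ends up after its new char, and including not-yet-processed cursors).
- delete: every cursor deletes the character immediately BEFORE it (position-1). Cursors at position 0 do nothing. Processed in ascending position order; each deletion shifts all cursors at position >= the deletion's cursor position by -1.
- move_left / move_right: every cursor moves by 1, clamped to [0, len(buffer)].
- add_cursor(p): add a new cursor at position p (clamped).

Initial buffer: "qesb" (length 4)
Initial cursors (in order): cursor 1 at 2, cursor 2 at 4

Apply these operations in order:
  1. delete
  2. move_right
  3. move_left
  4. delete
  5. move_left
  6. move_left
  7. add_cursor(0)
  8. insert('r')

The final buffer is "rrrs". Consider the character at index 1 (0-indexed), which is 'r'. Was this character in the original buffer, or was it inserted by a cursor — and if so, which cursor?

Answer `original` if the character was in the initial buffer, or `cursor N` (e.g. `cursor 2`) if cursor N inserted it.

Answer: cursor 2

Derivation:
After op 1 (delete): buffer="qs" (len 2), cursors c1@1 c2@2, authorship ..
After op 2 (move_right): buffer="qs" (len 2), cursors c1@2 c2@2, authorship ..
After op 3 (move_left): buffer="qs" (len 2), cursors c1@1 c2@1, authorship ..
After op 4 (delete): buffer="s" (len 1), cursors c1@0 c2@0, authorship .
After op 5 (move_left): buffer="s" (len 1), cursors c1@0 c2@0, authorship .
After op 6 (move_left): buffer="s" (len 1), cursors c1@0 c2@0, authorship .
After op 7 (add_cursor(0)): buffer="s" (len 1), cursors c1@0 c2@0 c3@0, authorship .
After op 8 (insert('r')): buffer="rrrs" (len 4), cursors c1@3 c2@3 c3@3, authorship 123.
Authorship (.=original, N=cursor N): 1 2 3 .
Index 1: author = 2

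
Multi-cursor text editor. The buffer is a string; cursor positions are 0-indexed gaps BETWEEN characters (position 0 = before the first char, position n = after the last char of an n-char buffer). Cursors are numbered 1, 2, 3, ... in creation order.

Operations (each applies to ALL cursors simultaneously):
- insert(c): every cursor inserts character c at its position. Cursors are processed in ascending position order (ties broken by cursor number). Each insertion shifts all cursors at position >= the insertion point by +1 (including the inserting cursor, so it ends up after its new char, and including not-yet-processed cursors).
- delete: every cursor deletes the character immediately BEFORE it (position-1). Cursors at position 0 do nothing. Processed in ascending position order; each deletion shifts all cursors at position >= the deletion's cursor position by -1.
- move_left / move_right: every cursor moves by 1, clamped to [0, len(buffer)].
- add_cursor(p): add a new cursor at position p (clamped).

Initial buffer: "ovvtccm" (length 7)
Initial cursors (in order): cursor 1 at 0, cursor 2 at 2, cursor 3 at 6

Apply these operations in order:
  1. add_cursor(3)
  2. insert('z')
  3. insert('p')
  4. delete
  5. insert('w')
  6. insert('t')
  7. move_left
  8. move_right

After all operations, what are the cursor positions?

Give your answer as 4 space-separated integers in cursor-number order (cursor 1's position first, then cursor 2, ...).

After op 1 (add_cursor(3)): buffer="ovvtccm" (len 7), cursors c1@0 c2@2 c4@3 c3@6, authorship .......
After op 2 (insert('z')): buffer="zovzvztcczm" (len 11), cursors c1@1 c2@4 c4@6 c3@10, authorship 1..2.4...3.
After op 3 (insert('p')): buffer="zpovzpvzptcczpm" (len 15), cursors c1@2 c2@6 c4@9 c3@14, authorship 11..22.44...33.
After op 4 (delete): buffer="zovzvztcczm" (len 11), cursors c1@1 c2@4 c4@6 c3@10, authorship 1..2.4...3.
After op 5 (insert('w')): buffer="zwovzwvzwtcczwm" (len 15), cursors c1@2 c2@6 c4@9 c3@14, authorship 11..22.44...33.
After op 6 (insert('t')): buffer="zwtovzwtvzwttcczwtm" (len 19), cursors c1@3 c2@8 c4@12 c3@18, authorship 111..222.444...333.
After op 7 (move_left): buffer="zwtovzwtvzwttcczwtm" (len 19), cursors c1@2 c2@7 c4@11 c3@17, authorship 111..222.444...333.
After op 8 (move_right): buffer="zwtovzwtvzwttcczwtm" (len 19), cursors c1@3 c2@8 c4@12 c3@18, authorship 111..222.444...333.

Answer: 3 8 18 12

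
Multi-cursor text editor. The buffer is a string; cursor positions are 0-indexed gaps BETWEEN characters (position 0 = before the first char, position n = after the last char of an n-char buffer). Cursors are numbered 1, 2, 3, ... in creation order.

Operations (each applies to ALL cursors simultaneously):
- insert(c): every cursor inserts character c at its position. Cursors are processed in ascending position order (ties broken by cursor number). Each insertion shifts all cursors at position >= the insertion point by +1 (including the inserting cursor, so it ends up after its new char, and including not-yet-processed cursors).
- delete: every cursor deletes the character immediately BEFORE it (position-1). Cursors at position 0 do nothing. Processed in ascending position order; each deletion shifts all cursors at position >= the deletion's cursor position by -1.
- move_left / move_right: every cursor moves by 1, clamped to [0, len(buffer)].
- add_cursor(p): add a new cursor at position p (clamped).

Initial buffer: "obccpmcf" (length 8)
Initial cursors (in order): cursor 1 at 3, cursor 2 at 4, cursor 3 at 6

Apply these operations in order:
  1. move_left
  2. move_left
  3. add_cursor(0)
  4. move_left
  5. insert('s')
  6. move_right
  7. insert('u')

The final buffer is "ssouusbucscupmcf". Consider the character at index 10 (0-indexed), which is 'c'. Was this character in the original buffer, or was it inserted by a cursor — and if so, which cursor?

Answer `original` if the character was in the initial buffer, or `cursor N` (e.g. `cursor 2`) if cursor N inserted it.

After op 1 (move_left): buffer="obccpmcf" (len 8), cursors c1@2 c2@3 c3@5, authorship ........
After op 2 (move_left): buffer="obccpmcf" (len 8), cursors c1@1 c2@2 c3@4, authorship ........
After op 3 (add_cursor(0)): buffer="obccpmcf" (len 8), cursors c4@0 c1@1 c2@2 c3@4, authorship ........
After op 4 (move_left): buffer="obccpmcf" (len 8), cursors c1@0 c4@0 c2@1 c3@3, authorship ........
After op 5 (insert('s')): buffer="ssosbcscpmcf" (len 12), cursors c1@2 c4@2 c2@4 c3@7, authorship 14.2..3.....
After op 6 (move_right): buffer="ssosbcscpmcf" (len 12), cursors c1@3 c4@3 c2@5 c3@8, authorship 14.2..3.....
After op 7 (insert('u')): buffer="ssouusbucscupmcf" (len 16), cursors c1@5 c4@5 c2@8 c3@12, authorship 14.142.2.3.3....
Authorship (.=original, N=cursor N): 1 4 . 1 4 2 . 2 . 3 . 3 . . . .
Index 10: author = original

Answer: original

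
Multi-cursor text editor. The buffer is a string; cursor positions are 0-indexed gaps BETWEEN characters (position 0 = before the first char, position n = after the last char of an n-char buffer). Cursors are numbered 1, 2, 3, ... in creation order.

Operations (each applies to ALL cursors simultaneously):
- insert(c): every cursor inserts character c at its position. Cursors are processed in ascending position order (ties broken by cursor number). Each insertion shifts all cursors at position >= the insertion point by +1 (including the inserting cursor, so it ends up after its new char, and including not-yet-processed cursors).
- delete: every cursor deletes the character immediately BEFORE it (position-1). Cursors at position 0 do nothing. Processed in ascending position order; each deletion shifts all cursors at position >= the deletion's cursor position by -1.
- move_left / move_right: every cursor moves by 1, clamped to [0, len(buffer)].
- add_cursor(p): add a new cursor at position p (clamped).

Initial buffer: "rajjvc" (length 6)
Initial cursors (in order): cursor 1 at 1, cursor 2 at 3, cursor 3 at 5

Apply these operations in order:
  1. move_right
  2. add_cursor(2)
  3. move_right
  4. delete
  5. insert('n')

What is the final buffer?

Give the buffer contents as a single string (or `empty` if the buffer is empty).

Answer: rnnjnn

Derivation:
After op 1 (move_right): buffer="rajjvc" (len 6), cursors c1@2 c2@4 c3@6, authorship ......
After op 2 (add_cursor(2)): buffer="rajjvc" (len 6), cursors c1@2 c4@2 c2@4 c3@6, authorship ......
After op 3 (move_right): buffer="rajjvc" (len 6), cursors c1@3 c4@3 c2@5 c3@6, authorship ......
After op 4 (delete): buffer="rj" (len 2), cursors c1@1 c4@1 c2@2 c3@2, authorship ..
After op 5 (insert('n')): buffer="rnnjnn" (len 6), cursors c1@3 c4@3 c2@6 c3@6, authorship .14.23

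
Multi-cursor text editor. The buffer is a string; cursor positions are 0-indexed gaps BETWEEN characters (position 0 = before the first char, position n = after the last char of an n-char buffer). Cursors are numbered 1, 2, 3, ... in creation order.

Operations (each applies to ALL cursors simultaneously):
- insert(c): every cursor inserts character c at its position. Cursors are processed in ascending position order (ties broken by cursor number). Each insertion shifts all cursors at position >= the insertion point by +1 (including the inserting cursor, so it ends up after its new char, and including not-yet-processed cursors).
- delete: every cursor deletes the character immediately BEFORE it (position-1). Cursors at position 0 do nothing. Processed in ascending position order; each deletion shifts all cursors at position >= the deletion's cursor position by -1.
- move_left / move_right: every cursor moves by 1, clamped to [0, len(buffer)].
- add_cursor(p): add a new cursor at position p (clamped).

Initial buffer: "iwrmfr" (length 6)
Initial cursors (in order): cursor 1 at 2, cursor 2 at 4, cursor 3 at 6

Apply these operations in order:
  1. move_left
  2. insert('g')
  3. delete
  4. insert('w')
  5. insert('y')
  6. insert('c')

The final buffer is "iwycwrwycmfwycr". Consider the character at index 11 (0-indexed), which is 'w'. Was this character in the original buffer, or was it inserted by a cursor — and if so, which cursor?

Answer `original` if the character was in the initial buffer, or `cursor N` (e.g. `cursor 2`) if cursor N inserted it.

After op 1 (move_left): buffer="iwrmfr" (len 6), cursors c1@1 c2@3 c3@5, authorship ......
After op 2 (insert('g')): buffer="igwrgmfgr" (len 9), cursors c1@2 c2@5 c3@8, authorship .1..2..3.
After op 3 (delete): buffer="iwrmfr" (len 6), cursors c1@1 c2@3 c3@5, authorship ......
After op 4 (insert('w')): buffer="iwwrwmfwr" (len 9), cursors c1@2 c2@5 c3@8, authorship .1..2..3.
After op 5 (insert('y')): buffer="iwywrwymfwyr" (len 12), cursors c1@3 c2@7 c3@11, authorship .11..22..33.
After op 6 (insert('c')): buffer="iwycwrwycmfwycr" (len 15), cursors c1@4 c2@9 c3@14, authorship .111..222..333.
Authorship (.=original, N=cursor N): . 1 1 1 . . 2 2 2 . . 3 3 3 .
Index 11: author = 3

Answer: cursor 3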